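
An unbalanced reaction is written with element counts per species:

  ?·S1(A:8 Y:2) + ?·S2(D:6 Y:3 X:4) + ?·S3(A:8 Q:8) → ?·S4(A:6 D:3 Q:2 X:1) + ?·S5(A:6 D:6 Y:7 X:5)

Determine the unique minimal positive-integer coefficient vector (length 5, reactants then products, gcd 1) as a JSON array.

A: 5·8+6·0+1·8 = 48 | 4·6+4·6 = 48
D: 5·0+6·6+1·0 = 36 | 4·3+4·6 = 36
Y: 5·2+6·3+1·0 = 28 | 4·0+4·7 = 28
Q: 5·0+6·0+1·8 = 8 | 4·2+4·0 = 8
X: 5·0+6·4+1·0 = 24 | 4·1+4·5 = 24
gcd(5,6,1,4,4) = 1

Coefficients: [5, 6, 1, 4, 4]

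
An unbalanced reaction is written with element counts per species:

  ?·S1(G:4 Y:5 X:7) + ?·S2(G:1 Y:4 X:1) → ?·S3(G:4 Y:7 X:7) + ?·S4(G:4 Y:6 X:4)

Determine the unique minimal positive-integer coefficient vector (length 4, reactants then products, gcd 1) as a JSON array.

G: 5·4+4·1 = 24 | 5·4+1·4 = 24
Y: 5·5+4·4 = 41 | 5·7+1·6 = 41
X: 5·7+4·1 = 39 | 5·7+1·4 = 39
gcd(5,4,5,1) = 1

Coefficients: [5, 4, 5, 1]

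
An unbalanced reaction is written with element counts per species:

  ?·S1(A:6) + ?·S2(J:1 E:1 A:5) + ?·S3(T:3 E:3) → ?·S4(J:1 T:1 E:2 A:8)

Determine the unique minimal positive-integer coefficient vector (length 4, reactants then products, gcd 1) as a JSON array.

J: 3·0+6·1+2·0 = 6 | 6·1 = 6
T: 3·0+6·0+2·3 = 6 | 6·1 = 6
E: 3·0+6·1+2·3 = 12 | 6·2 = 12
A: 3·6+6·5+2·0 = 48 | 6·8 = 48
gcd(3,6,2,6) = 1

Coefficients: [3, 6, 2, 6]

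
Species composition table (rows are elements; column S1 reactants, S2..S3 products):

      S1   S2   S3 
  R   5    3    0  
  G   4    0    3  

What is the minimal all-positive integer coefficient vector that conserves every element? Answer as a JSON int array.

R: 3·5 = 15 | 5·3+4·0 = 15
G: 3·4 = 12 | 5·0+4·3 = 12
gcd(3,5,4) = 1

Coefficients: [3, 5, 4]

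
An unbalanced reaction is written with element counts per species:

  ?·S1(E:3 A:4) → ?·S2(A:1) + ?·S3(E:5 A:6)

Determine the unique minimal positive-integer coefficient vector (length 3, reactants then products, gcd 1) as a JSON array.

E: 5·3 = 15 | 2·0+3·5 = 15
A: 5·4 = 20 | 2·1+3·6 = 20
gcd(5,2,3) = 1

Coefficients: [5, 2, 3]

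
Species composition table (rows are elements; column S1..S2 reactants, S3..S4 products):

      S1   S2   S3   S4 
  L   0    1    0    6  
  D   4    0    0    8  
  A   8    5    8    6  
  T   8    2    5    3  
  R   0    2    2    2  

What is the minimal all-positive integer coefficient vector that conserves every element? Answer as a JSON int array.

Coefficients: [2, 6, 5, 1]

L: 2·0+6·1 = 6 | 5·0+1·6 = 6
D: 2·4+6·0 = 8 | 5·0+1·8 = 8
A: 2·8+6·5 = 46 | 5·8+1·6 = 46
T: 2·8+6·2 = 28 | 5·5+1·3 = 28
R: 2·0+6·2 = 12 | 5·2+1·2 = 12
gcd(2,6,5,1) = 1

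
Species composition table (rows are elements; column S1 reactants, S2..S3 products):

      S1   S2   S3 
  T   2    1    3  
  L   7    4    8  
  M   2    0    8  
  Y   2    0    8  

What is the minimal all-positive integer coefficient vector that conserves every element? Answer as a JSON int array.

T: 4·2 = 8 | 5·1+1·3 = 8
L: 4·7 = 28 | 5·4+1·8 = 28
M: 4·2 = 8 | 5·0+1·8 = 8
Y: 4·2 = 8 | 5·0+1·8 = 8
gcd(4,5,1) = 1

Coefficients: [4, 5, 1]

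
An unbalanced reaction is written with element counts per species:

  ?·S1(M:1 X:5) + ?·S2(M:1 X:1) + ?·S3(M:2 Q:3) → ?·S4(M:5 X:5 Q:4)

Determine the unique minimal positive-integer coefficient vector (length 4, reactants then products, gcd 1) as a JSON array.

M: 2·1+5·1+4·2 = 15 | 3·5 = 15
X: 2·5+5·1+4·0 = 15 | 3·5 = 15
Q: 2·0+5·0+4·3 = 12 | 3·4 = 12
gcd(2,5,4,3) = 1

Coefficients: [2, 5, 4, 3]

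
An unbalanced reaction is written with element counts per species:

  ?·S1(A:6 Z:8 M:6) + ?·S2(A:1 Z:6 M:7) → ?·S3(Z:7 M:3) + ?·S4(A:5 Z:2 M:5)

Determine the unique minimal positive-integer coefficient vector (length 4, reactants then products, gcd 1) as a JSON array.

Coefficients: [3, 2, 4, 4]

A: 3·6+2·1 = 20 | 4·0+4·5 = 20
Z: 3·8+2·6 = 36 | 4·7+4·2 = 36
M: 3·6+2·7 = 32 | 4·3+4·5 = 32
gcd(3,2,4,4) = 1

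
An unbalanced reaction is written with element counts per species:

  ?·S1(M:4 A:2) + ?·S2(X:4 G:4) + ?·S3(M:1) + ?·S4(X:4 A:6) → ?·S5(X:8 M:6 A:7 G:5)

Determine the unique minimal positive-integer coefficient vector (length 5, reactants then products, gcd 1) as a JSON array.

X: 5·0+5·4+4·0+3·4 = 32 | 4·8 = 32
M: 5·4+5·0+4·1+3·0 = 24 | 4·6 = 24
A: 5·2+5·0+4·0+3·6 = 28 | 4·7 = 28
G: 5·0+5·4+4·0+3·0 = 20 | 4·5 = 20
gcd(5,5,4,3,4) = 1

Coefficients: [5, 5, 4, 3, 4]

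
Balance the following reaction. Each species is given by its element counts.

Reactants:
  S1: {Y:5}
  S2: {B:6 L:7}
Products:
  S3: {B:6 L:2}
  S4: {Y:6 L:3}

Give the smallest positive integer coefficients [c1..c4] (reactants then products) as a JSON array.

Y: 6·5+3·0 = 30 | 3·0+5·6 = 30
B: 6·0+3·6 = 18 | 3·6+5·0 = 18
L: 6·0+3·7 = 21 | 3·2+5·3 = 21
gcd(6,3,3,5) = 1

Coefficients: [6, 3, 3, 5]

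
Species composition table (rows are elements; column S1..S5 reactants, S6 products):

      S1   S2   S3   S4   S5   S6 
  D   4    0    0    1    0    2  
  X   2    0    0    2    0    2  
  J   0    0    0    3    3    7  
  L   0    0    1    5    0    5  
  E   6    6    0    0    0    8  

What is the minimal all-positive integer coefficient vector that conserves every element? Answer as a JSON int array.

D: 1·4+3·0+5·0+2·1+5·0 = 6 | 3·2 = 6
X: 1·2+3·0+5·0+2·2+5·0 = 6 | 3·2 = 6
J: 1·0+3·0+5·0+2·3+5·3 = 21 | 3·7 = 21
L: 1·0+3·0+5·1+2·5+5·0 = 15 | 3·5 = 15
E: 1·6+3·6+5·0+2·0+5·0 = 24 | 3·8 = 24
gcd(1,3,5,2,5,3) = 1

Coefficients: [1, 3, 5, 2, 5, 3]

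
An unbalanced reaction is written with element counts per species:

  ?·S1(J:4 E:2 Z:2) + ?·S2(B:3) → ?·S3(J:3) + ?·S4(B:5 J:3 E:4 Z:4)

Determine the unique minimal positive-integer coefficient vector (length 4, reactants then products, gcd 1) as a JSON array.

B: 6·0+5·3 = 15 | 5·0+3·5 = 15
J: 6·4+5·0 = 24 | 5·3+3·3 = 24
E: 6·2+5·0 = 12 | 5·0+3·4 = 12
Z: 6·2+5·0 = 12 | 5·0+3·4 = 12
gcd(6,5,5,3) = 1

Coefficients: [6, 5, 5, 3]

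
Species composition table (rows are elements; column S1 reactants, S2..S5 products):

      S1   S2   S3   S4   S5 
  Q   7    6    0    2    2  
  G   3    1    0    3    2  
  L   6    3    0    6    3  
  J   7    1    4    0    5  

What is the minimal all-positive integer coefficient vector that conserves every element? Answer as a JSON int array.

Q: 6·7 = 42 | 5·6+3·0+1·2+5·2 = 42
G: 6·3 = 18 | 5·1+3·0+1·3+5·2 = 18
L: 6·6 = 36 | 5·3+3·0+1·6+5·3 = 36
J: 6·7 = 42 | 5·1+3·4+1·0+5·5 = 42
gcd(6,5,3,1,5) = 1

Coefficients: [6, 5, 3, 1, 5]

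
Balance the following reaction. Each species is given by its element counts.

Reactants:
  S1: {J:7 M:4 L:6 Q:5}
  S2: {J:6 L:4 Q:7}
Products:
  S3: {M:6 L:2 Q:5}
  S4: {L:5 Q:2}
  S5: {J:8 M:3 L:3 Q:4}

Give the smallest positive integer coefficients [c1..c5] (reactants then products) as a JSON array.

J: 6·7+1·6 = 48 | 1·0+4·0+6·8 = 48
M: 6·4+1·0 = 24 | 1·6+4·0+6·3 = 24
L: 6·6+1·4 = 40 | 1·2+4·5+6·3 = 40
Q: 6·5+1·7 = 37 | 1·5+4·2+6·4 = 37
gcd(6,1,1,4,6) = 1

Coefficients: [6, 1, 1, 4, 6]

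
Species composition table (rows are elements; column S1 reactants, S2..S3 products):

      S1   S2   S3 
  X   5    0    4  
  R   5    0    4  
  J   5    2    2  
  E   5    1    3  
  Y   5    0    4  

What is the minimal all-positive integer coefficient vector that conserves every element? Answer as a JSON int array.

Coefficients: [4, 5, 5]

X: 4·5 = 20 | 5·0+5·4 = 20
R: 4·5 = 20 | 5·0+5·4 = 20
J: 4·5 = 20 | 5·2+5·2 = 20
E: 4·5 = 20 | 5·1+5·3 = 20
Y: 4·5 = 20 | 5·0+5·4 = 20
gcd(4,5,5) = 1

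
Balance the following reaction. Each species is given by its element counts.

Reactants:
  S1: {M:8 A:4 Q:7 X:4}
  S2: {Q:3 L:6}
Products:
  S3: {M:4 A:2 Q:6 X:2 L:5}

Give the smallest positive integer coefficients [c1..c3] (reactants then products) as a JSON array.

Coefficients: [3, 5, 6]

M: 3·8+5·0 = 24 | 6·4 = 24
A: 3·4+5·0 = 12 | 6·2 = 12
Q: 3·7+5·3 = 36 | 6·6 = 36
X: 3·4+5·0 = 12 | 6·2 = 12
L: 3·0+5·6 = 30 | 6·5 = 30
gcd(3,5,6) = 1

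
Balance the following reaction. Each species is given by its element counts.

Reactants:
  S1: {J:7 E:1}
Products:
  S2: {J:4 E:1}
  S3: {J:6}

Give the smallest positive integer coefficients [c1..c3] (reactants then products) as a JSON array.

Coefficients: [2, 2, 1]

J: 2·7 = 14 | 2·4+1·6 = 14
E: 2·1 = 2 | 2·1+1·0 = 2
gcd(2,2,1) = 1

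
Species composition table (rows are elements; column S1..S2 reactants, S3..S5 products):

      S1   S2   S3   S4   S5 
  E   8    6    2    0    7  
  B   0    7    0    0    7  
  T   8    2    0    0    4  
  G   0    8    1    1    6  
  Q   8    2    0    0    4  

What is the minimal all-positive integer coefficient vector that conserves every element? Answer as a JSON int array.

Coefficients: [1, 4, 2, 6, 4]

E: 1·8+4·6 = 32 | 2·2+6·0+4·7 = 32
B: 1·0+4·7 = 28 | 2·0+6·0+4·7 = 28
T: 1·8+4·2 = 16 | 2·0+6·0+4·4 = 16
G: 1·0+4·8 = 32 | 2·1+6·1+4·6 = 32
Q: 1·8+4·2 = 16 | 2·0+6·0+4·4 = 16
gcd(1,4,2,6,4) = 1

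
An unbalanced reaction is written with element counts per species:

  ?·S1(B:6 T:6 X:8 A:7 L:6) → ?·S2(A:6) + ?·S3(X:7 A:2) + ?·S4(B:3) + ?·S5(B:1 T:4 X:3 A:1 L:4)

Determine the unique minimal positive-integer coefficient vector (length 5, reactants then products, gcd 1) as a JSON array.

Coefficients: [4, 3, 2, 6, 6]

B: 4·6 = 24 | 3·0+2·0+6·3+6·1 = 24
T: 4·6 = 24 | 3·0+2·0+6·0+6·4 = 24
X: 4·8 = 32 | 3·0+2·7+6·0+6·3 = 32
A: 4·7 = 28 | 3·6+2·2+6·0+6·1 = 28
L: 4·6 = 24 | 3·0+2·0+6·0+6·4 = 24
gcd(4,3,2,6,6) = 1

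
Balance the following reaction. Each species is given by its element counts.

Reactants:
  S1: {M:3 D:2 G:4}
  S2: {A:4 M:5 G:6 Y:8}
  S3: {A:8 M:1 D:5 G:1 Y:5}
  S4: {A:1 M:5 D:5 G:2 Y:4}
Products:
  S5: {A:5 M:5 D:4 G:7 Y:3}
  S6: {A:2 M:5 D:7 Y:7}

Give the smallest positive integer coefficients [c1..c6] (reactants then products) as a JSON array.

A: 4·0+1·4+3·8+5·1 = 33 | 5·5+4·2 = 33
M: 4·3+1·5+3·1+5·5 = 45 | 5·5+4·5 = 45
D: 4·2+1·0+3·5+5·5 = 48 | 5·4+4·7 = 48
G: 4·4+1·6+3·1+5·2 = 35 | 5·7+4·0 = 35
Y: 4·0+1·8+3·5+5·4 = 43 | 5·3+4·7 = 43
gcd(4,1,3,5,5,4) = 1

Coefficients: [4, 1, 3, 5, 5, 4]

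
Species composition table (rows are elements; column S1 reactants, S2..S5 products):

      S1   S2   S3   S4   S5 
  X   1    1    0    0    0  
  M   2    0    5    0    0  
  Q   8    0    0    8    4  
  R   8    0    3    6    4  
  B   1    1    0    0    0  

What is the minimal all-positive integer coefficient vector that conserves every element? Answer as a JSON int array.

X: 5·1 = 5 | 5·1+2·0+3·0+4·0 = 5
M: 5·2 = 10 | 5·0+2·5+3·0+4·0 = 10
Q: 5·8 = 40 | 5·0+2·0+3·8+4·4 = 40
R: 5·8 = 40 | 5·0+2·3+3·6+4·4 = 40
B: 5·1 = 5 | 5·1+2·0+3·0+4·0 = 5
gcd(5,5,2,3,4) = 1

Coefficients: [5, 5, 2, 3, 4]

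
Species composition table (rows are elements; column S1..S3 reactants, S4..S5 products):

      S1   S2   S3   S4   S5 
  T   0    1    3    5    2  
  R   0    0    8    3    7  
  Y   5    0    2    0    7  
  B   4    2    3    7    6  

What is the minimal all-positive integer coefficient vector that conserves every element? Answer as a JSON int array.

Coefficients: [3, 2, 3, 1, 3]

T: 3·0+2·1+3·3 = 11 | 1·5+3·2 = 11
R: 3·0+2·0+3·8 = 24 | 1·3+3·7 = 24
Y: 3·5+2·0+3·2 = 21 | 1·0+3·7 = 21
B: 3·4+2·2+3·3 = 25 | 1·7+3·6 = 25
gcd(3,2,3,1,3) = 1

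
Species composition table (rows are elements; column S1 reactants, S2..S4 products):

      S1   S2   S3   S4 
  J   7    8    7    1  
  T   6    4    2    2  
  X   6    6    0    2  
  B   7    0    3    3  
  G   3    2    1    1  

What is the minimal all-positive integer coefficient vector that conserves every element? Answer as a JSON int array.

J: 3·7 = 21 | 1·8+1·7+6·1 = 21
T: 3·6 = 18 | 1·4+1·2+6·2 = 18
X: 3·6 = 18 | 1·6+1·0+6·2 = 18
B: 3·7 = 21 | 1·0+1·3+6·3 = 21
G: 3·3 = 9 | 1·2+1·1+6·1 = 9
gcd(3,1,1,6) = 1

Coefficients: [3, 1, 1, 6]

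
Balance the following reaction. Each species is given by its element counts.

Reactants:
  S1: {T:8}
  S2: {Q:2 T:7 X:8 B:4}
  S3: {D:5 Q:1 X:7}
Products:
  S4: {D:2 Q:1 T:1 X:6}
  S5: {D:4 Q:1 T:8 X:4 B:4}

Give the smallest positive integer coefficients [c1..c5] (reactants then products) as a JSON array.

Coefficients: [1, 2, 4, 6, 2]

D: 1·0+2·0+4·5 = 20 | 6·2+2·4 = 20
Q: 1·0+2·2+4·1 = 8 | 6·1+2·1 = 8
T: 1·8+2·7+4·0 = 22 | 6·1+2·8 = 22
X: 1·0+2·8+4·7 = 44 | 6·6+2·4 = 44
B: 1·0+2·4+4·0 = 8 | 6·0+2·4 = 8
gcd(1,2,4,6,2) = 1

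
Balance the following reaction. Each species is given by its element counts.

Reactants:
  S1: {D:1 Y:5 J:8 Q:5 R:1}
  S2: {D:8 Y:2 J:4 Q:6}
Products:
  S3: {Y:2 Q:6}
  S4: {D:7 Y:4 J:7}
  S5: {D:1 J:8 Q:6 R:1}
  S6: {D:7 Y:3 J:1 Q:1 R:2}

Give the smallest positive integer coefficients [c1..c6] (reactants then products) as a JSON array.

D: 5·1+5·8 = 45 | 6·0+5·7+3·1+1·7 = 45
Y: 5·5+5·2 = 35 | 6·2+5·4+3·0+1·3 = 35
J: 5·8+5·4 = 60 | 6·0+5·7+3·8+1·1 = 60
Q: 5·5+5·6 = 55 | 6·6+5·0+3·6+1·1 = 55
R: 5·1+5·0 = 5 | 6·0+5·0+3·1+1·2 = 5
gcd(5,5,6,5,3,1) = 1

Coefficients: [5, 5, 6, 5, 3, 1]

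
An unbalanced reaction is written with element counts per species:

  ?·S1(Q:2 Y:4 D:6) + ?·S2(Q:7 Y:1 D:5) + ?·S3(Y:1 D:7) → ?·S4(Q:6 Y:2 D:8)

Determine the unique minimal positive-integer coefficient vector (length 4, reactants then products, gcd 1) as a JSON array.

Q: 1·2+4·7+2·0 = 30 | 5·6 = 30
Y: 1·4+4·1+2·1 = 10 | 5·2 = 10
D: 1·6+4·5+2·7 = 40 | 5·8 = 40
gcd(1,4,2,5) = 1

Coefficients: [1, 4, 2, 5]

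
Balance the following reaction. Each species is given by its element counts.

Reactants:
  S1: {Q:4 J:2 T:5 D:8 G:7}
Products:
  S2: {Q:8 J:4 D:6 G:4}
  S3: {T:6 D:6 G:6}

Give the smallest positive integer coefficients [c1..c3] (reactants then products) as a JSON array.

Coefficients: [6, 3, 5]

Q: 6·4 = 24 | 3·8+5·0 = 24
J: 6·2 = 12 | 3·4+5·0 = 12
T: 6·5 = 30 | 3·0+5·6 = 30
D: 6·8 = 48 | 3·6+5·6 = 48
G: 6·7 = 42 | 3·4+5·6 = 42
gcd(6,3,5) = 1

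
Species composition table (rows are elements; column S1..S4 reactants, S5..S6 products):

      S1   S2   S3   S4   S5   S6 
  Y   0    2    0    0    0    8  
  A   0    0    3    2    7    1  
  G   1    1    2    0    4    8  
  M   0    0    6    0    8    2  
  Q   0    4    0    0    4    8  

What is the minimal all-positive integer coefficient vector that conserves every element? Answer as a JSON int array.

Y: 6·0+4·2+3·0+3·0 = 8 | 2·0+1·8 = 8
A: 6·0+4·0+3·3+3·2 = 15 | 2·7+1·1 = 15
G: 6·1+4·1+3·2+3·0 = 16 | 2·4+1·8 = 16
M: 6·0+4·0+3·6+3·0 = 18 | 2·8+1·2 = 18
Q: 6·0+4·4+3·0+3·0 = 16 | 2·4+1·8 = 16
gcd(6,4,3,3,2,1) = 1

Coefficients: [6, 4, 3, 3, 2, 1]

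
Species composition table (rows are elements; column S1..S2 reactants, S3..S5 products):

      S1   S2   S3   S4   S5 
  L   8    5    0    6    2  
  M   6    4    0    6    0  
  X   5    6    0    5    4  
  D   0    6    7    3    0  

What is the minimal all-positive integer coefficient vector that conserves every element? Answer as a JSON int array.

Coefficients: [1, 6, 3, 5, 4]

L: 1·8+6·5 = 38 | 3·0+5·6+4·2 = 38
M: 1·6+6·4 = 30 | 3·0+5·6+4·0 = 30
X: 1·5+6·6 = 41 | 3·0+5·5+4·4 = 41
D: 1·0+6·6 = 36 | 3·7+5·3+4·0 = 36
gcd(1,6,3,5,4) = 1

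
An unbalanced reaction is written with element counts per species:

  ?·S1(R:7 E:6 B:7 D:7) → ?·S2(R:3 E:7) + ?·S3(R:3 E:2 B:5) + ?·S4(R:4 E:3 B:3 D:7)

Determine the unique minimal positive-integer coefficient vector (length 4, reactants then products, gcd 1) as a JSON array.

Coefficients: [5, 1, 4, 5]

R: 5·7 = 35 | 1·3+4·3+5·4 = 35
E: 5·6 = 30 | 1·7+4·2+5·3 = 30
B: 5·7 = 35 | 1·0+4·5+5·3 = 35
D: 5·7 = 35 | 1·0+4·0+5·7 = 35
gcd(5,1,4,5) = 1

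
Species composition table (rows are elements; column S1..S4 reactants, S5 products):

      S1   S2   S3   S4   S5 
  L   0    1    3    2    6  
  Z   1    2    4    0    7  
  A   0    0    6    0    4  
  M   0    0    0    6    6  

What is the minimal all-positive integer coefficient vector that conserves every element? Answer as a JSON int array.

Coefficients: [1, 6, 2, 3, 3]

L: 1·0+6·1+2·3+3·2 = 18 | 3·6 = 18
Z: 1·1+6·2+2·4+3·0 = 21 | 3·7 = 21
A: 1·0+6·0+2·6+3·0 = 12 | 3·4 = 12
M: 1·0+6·0+2·0+3·6 = 18 | 3·6 = 18
gcd(1,6,2,3,3) = 1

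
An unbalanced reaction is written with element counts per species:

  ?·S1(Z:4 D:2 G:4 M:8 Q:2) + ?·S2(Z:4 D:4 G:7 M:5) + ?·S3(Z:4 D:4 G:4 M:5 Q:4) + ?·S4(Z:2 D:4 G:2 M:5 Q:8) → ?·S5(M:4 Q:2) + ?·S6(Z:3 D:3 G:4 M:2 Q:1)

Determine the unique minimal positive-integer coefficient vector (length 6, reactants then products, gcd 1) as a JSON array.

Z: 1·4+2·4+1·4+1·2 = 18 | 4·0+6·3 = 18
D: 1·2+2·4+1·4+1·4 = 18 | 4·0+6·3 = 18
G: 1·4+2·7+1·4+1·2 = 24 | 4·0+6·4 = 24
M: 1·8+2·5+1·5+1·5 = 28 | 4·4+6·2 = 28
Q: 1·2+2·0+1·4+1·8 = 14 | 4·2+6·1 = 14
gcd(1,2,1,1,4,6) = 1

Coefficients: [1, 2, 1, 1, 4, 6]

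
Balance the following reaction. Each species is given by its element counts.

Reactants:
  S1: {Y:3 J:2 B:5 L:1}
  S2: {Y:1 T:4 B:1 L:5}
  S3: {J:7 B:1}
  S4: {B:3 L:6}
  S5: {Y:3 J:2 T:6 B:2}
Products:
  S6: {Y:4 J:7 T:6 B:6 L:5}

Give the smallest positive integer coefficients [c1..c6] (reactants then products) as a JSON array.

Y: 3·3+3·1+4·0+2·0+4·3 = 24 | 6·4 = 24
J: 3·2+3·0+4·7+2·0+4·2 = 42 | 6·7 = 42
T: 3·0+3·4+4·0+2·0+4·6 = 36 | 6·6 = 36
B: 3·5+3·1+4·1+2·3+4·2 = 36 | 6·6 = 36
L: 3·1+3·5+4·0+2·6+4·0 = 30 | 6·5 = 30
gcd(3,3,4,2,4,6) = 1

Coefficients: [3, 3, 4, 2, 4, 6]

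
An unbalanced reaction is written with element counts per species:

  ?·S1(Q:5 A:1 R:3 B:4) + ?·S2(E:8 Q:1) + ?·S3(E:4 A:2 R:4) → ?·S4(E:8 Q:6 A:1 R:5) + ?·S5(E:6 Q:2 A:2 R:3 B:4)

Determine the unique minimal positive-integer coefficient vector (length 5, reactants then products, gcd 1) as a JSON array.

Coefficients: [6, 6, 5, 4, 6]

E: 6·0+6·8+5·4 = 68 | 4·8+6·6 = 68
Q: 6·5+6·1+5·0 = 36 | 4·6+6·2 = 36
A: 6·1+6·0+5·2 = 16 | 4·1+6·2 = 16
R: 6·3+6·0+5·4 = 38 | 4·5+6·3 = 38
B: 6·4+6·0+5·0 = 24 | 4·0+6·4 = 24
gcd(6,6,5,4,6) = 1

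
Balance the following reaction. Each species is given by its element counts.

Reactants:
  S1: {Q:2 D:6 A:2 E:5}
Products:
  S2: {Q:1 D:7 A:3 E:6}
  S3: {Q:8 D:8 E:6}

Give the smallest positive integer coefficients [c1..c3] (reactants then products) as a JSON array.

Coefficients: [6, 4, 1]

Q: 6·2 = 12 | 4·1+1·8 = 12
D: 6·6 = 36 | 4·7+1·8 = 36
A: 6·2 = 12 | 4·3+1·0 = 12
E: 6·5 = 30 | 4·6+1·6 = 30
gcd(6,4,1) = 1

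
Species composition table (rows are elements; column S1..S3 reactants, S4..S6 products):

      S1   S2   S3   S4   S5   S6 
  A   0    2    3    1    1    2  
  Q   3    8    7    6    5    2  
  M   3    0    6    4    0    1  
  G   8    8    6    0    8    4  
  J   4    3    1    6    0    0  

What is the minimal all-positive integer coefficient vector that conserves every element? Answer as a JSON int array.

Coefficients: [1, 4, 2, 3, 5, 3]

A: 1·0+4·2+2·3 = 14 | 3·1+5·1+3·2 = 14
Q: 1·3+4·8+2·7 = 49 | 3·6+5·5+3·2 = 49
M: 1·3+4·0+2·6 = 15 | 3·4+5·0+3·1 = 15
G: 1·8+4·8+2·6 = 52 | 3·0+5·8+3·4 = 52
J: 1·4+4·3+2·1 = 18 | 3·6+5·0+3·0 = 18
gcd(1,4,2,3,5,3) = 1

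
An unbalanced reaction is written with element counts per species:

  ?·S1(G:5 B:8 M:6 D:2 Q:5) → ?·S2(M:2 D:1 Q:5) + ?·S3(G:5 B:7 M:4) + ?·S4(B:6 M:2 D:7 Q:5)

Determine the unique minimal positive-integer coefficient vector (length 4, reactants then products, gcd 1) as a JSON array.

Coefficients: [6, 5, 6, 1]

G: 6·5 = 30 | 5·0+6·5+1·0 = 30
B: 6·8 = 48 | 5·0+6·7+1·6 = 48
M: 6·6 = 36 | 5·2+6·4+1·2 = 36
D: 6·2 = 12 | 5·1+6·0+1·7 = 12
Q: 6·5 = 30 | 5·5+6·0+1·5 = 30
gcd(6,5,6,1) = 1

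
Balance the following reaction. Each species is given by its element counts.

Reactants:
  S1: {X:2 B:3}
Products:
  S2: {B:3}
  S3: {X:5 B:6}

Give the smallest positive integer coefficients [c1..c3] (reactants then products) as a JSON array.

Coefficients: [5, 1, 2]

X: 5·2 = 10 | 1·0+2·5 = 10
B: 5·3 = 15 | 1·3+2·6 = 15
gcd(5,1,2) = 1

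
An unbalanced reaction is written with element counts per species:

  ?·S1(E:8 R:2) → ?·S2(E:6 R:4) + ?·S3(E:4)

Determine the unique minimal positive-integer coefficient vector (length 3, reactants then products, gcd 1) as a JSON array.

Coefficients: [4, 2, 5]

E: 4·8 = 32 | 2·6+5·4 = 32
R: 4·2 = 8 | 2·4+5·0 = 8
gcd(4,2,5) = 1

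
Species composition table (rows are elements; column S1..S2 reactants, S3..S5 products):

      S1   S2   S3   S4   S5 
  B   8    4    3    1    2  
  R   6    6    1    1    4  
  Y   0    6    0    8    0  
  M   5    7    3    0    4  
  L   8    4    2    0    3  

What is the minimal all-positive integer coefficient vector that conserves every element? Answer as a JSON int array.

Coefficients: [1, 4, 3, 3, 6]

B: 1·8+4·4 = 24 | 3·3+3·1+6·2 = 24
R: 1·6+4·6 = 30 | 3·1+3·1+6·4 = 30
Y: 1·0+4·6 = 24 | 3·0+3·8+6·0 = 24
M: 1·5+4·7 = 33 | 3·3+3·0+6·4 = 33
L: 1·8+4·4 = 24 | 3·2+3·0+6·3 = 24
gcd(1,4,3,3,6) = 1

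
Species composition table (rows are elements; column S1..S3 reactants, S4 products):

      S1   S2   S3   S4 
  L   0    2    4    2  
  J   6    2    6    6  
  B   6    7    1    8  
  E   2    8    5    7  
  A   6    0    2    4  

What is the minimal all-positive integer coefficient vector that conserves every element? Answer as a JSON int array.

Coefficients: [3, 3, 1, 5]

L: 3·0+3·2+1·4 = 10 | 5·2 = 10
J: 3·6+3·2+1·6 = 30 | 5·6 = 30
B: 3·6+3·7+1·1 = 40 | 5·8 = 40
E: 3·2+3·8+1·5 = 35 | 5·7 = 35
A: 3·6+3·0+1·2 = 20 | 5·4 = 20
gcd(3,3,1,5) = 1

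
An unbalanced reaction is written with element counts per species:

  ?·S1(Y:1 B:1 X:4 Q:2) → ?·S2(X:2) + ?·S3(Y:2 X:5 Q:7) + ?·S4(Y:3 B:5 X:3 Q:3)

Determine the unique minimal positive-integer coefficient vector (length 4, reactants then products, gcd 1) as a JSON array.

Y: 5·1 = 5 | 6·0+1·2+1·3 = 5
B: 5·1 = 5 | 6·0+1·0+1·5 = 5
X: 5·4 = 20 | 6·2+1·5+1·3 = 20
Q: 5·2 = 10 | 6·0+1·7+1·3 = 10
gcd(5,6,1,1) = 1

Coefficients: [5, 6, 1, 1]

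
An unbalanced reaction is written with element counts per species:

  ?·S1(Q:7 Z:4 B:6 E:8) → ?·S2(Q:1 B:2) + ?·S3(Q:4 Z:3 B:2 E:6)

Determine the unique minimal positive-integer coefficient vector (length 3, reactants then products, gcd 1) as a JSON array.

Coefficients: [3, 5, 4]

Q: 3·7 = 21 | 5·1+4·4 = 21
Z: 3·4 = 12 | 5·0+4·3 = 12
B: 3·6 = 18 | 5·2+4·2 = 18
E: 3·8 = 24 | 5·0+4·6 = 24
gcd(3,5,4) = 1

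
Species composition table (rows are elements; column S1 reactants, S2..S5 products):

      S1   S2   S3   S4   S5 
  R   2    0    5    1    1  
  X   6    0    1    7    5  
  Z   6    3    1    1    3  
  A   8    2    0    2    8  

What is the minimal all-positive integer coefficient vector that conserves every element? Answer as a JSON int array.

R: 5·2 = 10 | 6·0+1·5+2·1+3·1 = 10
X: 5·6 = 30 | 6·0+1·1+2·7+3·5 = 30
Z: 5·6 = 30 | 6·3+1·1+2·1+3·3 = 30
A: 5·8 = 40 | 6·2+1·0+2·2+3·8 = 40
gcd(5,6,1,2,3) = 1

Coefficients: [5, 6, 1, 2, 3]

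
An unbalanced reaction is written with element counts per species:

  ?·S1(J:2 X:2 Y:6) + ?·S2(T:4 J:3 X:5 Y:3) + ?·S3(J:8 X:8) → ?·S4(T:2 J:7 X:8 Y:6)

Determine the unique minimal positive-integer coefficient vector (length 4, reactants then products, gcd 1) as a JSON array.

T: 3·0+2·4+2·0 = 8 | 4·2 = 8
J: 3·2+2·3+2·8 = 28 | 4·7 = 28
X: 3·2+2·5+2·8 = 32 | 4·8 = 32
Y: 3·6+2·3+2·0 = 24 | 4·6 = 24
gcd(3,2,2,4) = 1

Coefficients: [3, 2, 2, 4]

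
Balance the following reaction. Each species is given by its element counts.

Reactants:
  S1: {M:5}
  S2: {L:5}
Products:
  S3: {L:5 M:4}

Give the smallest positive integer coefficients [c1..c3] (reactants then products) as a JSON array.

Coefficients: [4, 5, 5]

L: 4·0+5·5 = 25 | 5·5 = 25
M: 4·5+5·0 = 20 | 5·4 = 20
gcd(4,5,5) = 1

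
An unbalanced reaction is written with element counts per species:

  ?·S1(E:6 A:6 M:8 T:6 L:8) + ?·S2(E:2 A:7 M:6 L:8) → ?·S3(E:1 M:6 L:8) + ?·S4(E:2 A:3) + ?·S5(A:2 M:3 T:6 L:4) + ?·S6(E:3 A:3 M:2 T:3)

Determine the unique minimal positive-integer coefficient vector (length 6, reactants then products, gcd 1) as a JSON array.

E: 4·6+1·2 = 26 | 4·1+5·2+2·0+4·3 = 26
A: 4·6+1·7 = 31 | 4·0+5·3+2·2+4·3 = 31
M: 4·8+1·6 = 38 | 4·6+5·0+2·3+4·2 = 38
T: 4·6+1·0 = 24 | 4·0+5·0+2·6+4·3 = 24
L: 4·8+1·8 = 40 | 4·8+5·0+2·4+4·0 = 40
gcd(4,1,4,5,2,4) = 1

Coefficients: [4, 1, 4, 5, 2, 4]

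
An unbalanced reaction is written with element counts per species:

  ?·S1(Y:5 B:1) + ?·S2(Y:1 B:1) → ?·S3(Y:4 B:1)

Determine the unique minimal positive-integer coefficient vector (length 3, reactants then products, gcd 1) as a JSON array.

Coefficients: [3, 1, 4]

Y: 3·5+1·1 = 16 | 4·4 = 16
B: 3·1+1·1 = 4 | 4·1 = 4
gcd(3,1,4) = 1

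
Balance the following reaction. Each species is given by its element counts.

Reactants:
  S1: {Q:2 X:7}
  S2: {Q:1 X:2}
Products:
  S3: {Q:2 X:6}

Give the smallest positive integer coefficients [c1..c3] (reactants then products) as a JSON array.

Coefficients: [2, 2, 3]

Q: 2·2+2·1 = 6 | 3·2 = 6
X: 2·7+2·2 = 18 | 3·6 = 18
gcd(2,2,3) = 1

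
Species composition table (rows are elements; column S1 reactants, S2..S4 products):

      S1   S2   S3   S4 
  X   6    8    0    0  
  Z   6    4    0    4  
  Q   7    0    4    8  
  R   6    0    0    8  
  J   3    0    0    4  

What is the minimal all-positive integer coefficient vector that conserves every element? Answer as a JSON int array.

X: 4·6 = 24 | 3·8+1·0+3·0 = 24
Z: 4·6 = 24 | 3·4+1·0+3·4 = 24
Q: 4·7 = 28 | 3·0+1·4+3·8 = 28
R: 4·6 = 24 | 3·0+1·0+3·8 = 24
J: 4·3 = 12 | 3·0+1·0+3·4 = 12
gcd(4,3,1,3) = 1

Coefficients: [4, 3, 1, 3]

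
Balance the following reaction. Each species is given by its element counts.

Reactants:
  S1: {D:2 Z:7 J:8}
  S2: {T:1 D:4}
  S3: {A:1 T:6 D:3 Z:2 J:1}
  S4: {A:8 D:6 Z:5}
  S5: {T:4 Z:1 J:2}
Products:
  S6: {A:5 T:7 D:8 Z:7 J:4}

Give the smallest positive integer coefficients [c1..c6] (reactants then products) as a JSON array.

A: 2·0+2·0+6·1+3·8+1·0 = 30 | 6·5 = 30
T: 2·0+2·1+6·6+3·0+1·4 = 42 | 6·7 = 42
D: 2·2+2·4+6·3+3·6+1·0 = 48 | 6·8 = 48
Z: 2·7+2·0+6·2+3·5+1·1 = 42 | 6·7 = 42
J: 2·8+2·0+6·1+3·0+1·2 = 24 | 6·4 = 24
gcd(2,2,6,3,1,6) = 1

Coefficients: [2, 2, 6, 3, 1, 6]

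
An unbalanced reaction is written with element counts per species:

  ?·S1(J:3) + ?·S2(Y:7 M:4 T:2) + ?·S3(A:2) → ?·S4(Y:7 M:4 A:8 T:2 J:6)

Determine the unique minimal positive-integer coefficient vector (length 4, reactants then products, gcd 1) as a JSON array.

Y: 2·0+1·7+4·0 = 7 | 1·7 = 7
M: 2·0+1·4+4·0 = 4 | 1·4 = 4
A: 2·0+1·0+4·2 = 8 | 1·8 = 8
T: 2·0+1·2+4·0 = 2 | 1·2 = 2
J: 2·3+1·0+4·0 = 6 | 1·6 = 6
gcd(2,1,4,1) = 1

Coefficients: [2, 1, 4, 1]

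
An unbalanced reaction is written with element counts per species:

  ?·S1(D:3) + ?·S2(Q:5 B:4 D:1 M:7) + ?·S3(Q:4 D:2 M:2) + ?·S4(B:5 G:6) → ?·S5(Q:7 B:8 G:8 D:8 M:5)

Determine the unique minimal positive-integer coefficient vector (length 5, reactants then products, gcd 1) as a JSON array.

Q: 5·0+1·5+4·4+4·0 = 21 | 3·7 = 21
B: 5·0+1·4+4·0+4·5 = 24 | 3·8 = 24
G: 5·0+1·0+4·0+4·6 = 24 | 3·8 = 24
D: 5·3+1·1+4·2+4·0 = 24 | 3·8 = 24
M: 5·0+1·7+4·2+4·0 = 15 | 3·5 = 15
gcd(5,1,4,4,3) = 1

Coefficients: [5, 1, 4, 4, 3]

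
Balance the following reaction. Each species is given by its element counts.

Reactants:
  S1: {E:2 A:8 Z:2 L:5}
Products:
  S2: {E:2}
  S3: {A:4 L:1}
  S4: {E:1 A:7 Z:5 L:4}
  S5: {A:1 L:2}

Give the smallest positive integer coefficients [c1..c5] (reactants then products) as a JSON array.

Coefficients: [5, 4, 5, 2, 6]

E: 5·2 = 10 | 4·2+5·0+2·1+6·0 = 10
A: 5·8 = 40 | 4·0+5·4+2·7+6·1 = 40
Z: 5·2 = 10 | 4·0+5·0+2·5+6·0 = 10
L: 5·5 = 25 | 4·0+5·1+2·4+6·2 = 25
gcd(5,4,5,2,6) = 1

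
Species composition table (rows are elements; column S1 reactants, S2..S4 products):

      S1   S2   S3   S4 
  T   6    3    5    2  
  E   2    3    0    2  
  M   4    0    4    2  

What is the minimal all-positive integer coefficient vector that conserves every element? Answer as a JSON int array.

Coefficients: [5, 2, 4, 2]

T: 5·6 = 30 | 2·3+4·5+2·2 = 30
E: 5·2 = 10 | 2·3+4·0+2·2 = 10
M: 5·4 = 20 | 2·0+4·4+2·2 = 20
gcd(5,2,4,2) = 1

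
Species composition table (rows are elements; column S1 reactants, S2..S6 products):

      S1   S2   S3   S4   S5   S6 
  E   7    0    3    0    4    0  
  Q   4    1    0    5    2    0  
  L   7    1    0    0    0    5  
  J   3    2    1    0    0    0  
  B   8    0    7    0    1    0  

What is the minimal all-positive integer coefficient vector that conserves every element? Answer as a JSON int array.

E: 5·7 = 35 | 5·0+5·3+1·0+5·4+6·0 = 35
Q: 5·4 = 20 | 5·1+5·0+1·5+5·2+6·0 = 20
L: 5·7 = 35 | 5·1+5·0+1·0+5·0+6·5 = 35
J: 5·3 = 15 | 5·2+5·1+1·0+5·0+6·0 = 15
B: 5·8 = 40 | 5·0+5·7+1·0+5·1+6·0 = 40
gcd(5,5,5,1,5,6) = 1

Coefficients: [5, 5, 5, 1, 5, 6]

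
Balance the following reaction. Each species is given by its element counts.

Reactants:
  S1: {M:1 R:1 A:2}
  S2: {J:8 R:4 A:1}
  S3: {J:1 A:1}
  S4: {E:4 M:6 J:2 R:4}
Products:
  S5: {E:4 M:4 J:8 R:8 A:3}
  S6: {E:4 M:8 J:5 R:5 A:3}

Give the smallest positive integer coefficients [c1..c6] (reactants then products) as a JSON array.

Coefficients: [2, 1, 4, 3, 1, 2]

E: 2·0+1·0+4·0+3·4 = 12 | 1·4+2·4 = 12
M: 2·1+1·0+4·0+3·6 = 20 | 1·4+2·8 = 20
J: 2·0+1·8+4·1+3·2 = 18 | 1·8+2·5 = 18
R: 2·1+1·4+4·0+3·4 = 18 | 1·8+2·5 = 18
A: 2·2+1·1+4·1+3·0 = 9 | 1·3+2·3 = 9
gcd(2,1,4,3,1,2) = 1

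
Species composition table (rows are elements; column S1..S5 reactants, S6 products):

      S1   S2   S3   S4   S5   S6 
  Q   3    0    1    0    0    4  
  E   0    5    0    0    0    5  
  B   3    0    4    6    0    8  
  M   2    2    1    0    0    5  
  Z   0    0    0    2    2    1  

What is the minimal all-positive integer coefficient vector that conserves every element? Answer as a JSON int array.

Coefficients: [6, 6, 6, 1, 2, 6]

Q: 6·3+6·0+6·1+1·0+2·0 = 24 | 6·4 = 24
E: 6·0+6·5+6·0+1·0+2·0 = 30 | 6·5 = 30
B: 6·3+6·0+6·4+1·6+2·0 = 48 | 6·8 = 48
M: 6·2+6·2+6·1+1·0+2·0 = 30 | 6·5 = 30
Z: 6·0+6·0+6·0+1·2+2·2 = 6 | 6·1 = 6
gcd(6,6,6,1,2,6) = 1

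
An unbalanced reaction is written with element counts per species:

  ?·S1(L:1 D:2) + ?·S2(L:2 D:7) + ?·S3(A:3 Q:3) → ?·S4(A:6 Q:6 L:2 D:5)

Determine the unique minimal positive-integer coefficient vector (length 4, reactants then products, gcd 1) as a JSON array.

Coefficients: [4, 1, 6, 3]

A: 4·0+1·0+6·3 = 18 | 3·6 = 18
Q: 4·0+1·0+6·3 = 18 | 3·6 = 18
L: 4·1+1·2+6·0 = 6 | 3·2 = 6
D: 4·2+1·7+6·0 = 15 | 3·5 = 15
gcd(4,1,6,3) = 1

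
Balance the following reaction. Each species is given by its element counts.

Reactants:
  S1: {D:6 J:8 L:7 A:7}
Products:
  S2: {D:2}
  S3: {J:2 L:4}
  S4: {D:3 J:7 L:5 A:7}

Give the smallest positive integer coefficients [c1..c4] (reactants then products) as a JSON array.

D: 2·6 = 12 | 3·2+1·0+2·3 = 12
J: 2·8 = 16 | 3·0+1·2+2·7 = 16
L: 2·7 = 14 | 3·0+1·4+2·5 = 14
A: 2·7 = 14 | 3·0+1·0+2·7 = 14
gcd(2,3,1,2) = 1

Coefficients: [2, 3, 1, 2]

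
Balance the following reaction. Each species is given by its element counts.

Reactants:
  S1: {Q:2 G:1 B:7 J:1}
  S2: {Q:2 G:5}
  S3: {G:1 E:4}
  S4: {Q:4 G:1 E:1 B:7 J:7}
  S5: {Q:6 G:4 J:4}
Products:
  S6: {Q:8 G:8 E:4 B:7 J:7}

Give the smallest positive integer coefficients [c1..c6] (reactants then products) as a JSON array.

Coefficients: [2, 5, 5, 4, 3, 6]

Q: 2·2+5·2+5·0+4·4+3·6 = 48 | 6·8 = 48
G: 2·1+5·5+5·1+4·1+3·4 = 48 | 6·8 = 48
E: 2·0+5·0+5·4+4·1+3·0 = 24 | 6·4 = 24
B: 2·7+5·0+5·0+4·7+3·0 = 42 | 6·7 = 42
J: 2·1+5·0+5·0+4·7+3·4 = 42 | 6·7 = 42
gcd(2,5,5,4,3,6) = 1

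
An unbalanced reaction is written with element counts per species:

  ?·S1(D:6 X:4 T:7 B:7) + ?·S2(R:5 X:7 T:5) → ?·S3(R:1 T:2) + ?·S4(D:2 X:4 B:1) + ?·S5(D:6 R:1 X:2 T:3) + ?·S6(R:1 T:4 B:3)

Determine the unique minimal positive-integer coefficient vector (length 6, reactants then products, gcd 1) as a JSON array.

D: 3·6+2·0 = 18 | 4·0+6·2+1·6+5·0 = 18
R: 3·0+2·5 = 10 | 4·1+6·0+1·1+5·1 = 10
X: 3·4+2·7 = 26 | 4·0+6·4+1·2+5·0 = 26
T: 3·7+2·5 = 31 | 4·2+6·0+1·3+5·4 = 31
B: 3·7+2·0 = 21 | 4·0+6·1+1·0+5·3 = 21
gcd(3,2,4,6,1,5) = 1

Coefficients: [3, 2, 4, 6, 1, 5]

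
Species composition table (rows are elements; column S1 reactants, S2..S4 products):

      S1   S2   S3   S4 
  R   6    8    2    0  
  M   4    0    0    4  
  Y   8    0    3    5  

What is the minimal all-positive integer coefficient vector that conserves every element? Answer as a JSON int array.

Coefficients: [2, 1, 2, 2]

R: 2·6 = 12 | 1·8+2·2+2·0 = 12
M: 2·4 = 8 | 1·0+2·0+2·4 = 8
Y: 2·8 = 16 | 1·0+2·3+2·5 = 16
gcd(2,1,2,2) = 1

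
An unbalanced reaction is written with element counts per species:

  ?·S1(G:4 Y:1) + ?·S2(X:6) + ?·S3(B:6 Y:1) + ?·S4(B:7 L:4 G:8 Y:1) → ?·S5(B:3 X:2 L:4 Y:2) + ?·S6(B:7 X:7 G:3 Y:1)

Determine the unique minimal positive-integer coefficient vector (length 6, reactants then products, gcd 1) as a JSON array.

Coefficients: [1, 5, 4, 1, 1, 4]

B: 1·0+5·0+4·6+1·7 = 31 | 1·3+4·7 = 31
X: 1·0+5·6+4·0+1·0 = 30 | 1·2+4·7 = 30
L: 1·0+5·0+4·0+1·4 = 4 | 1·4+4·0 = 4
G: 1·4+5·0+4·0+1·8 = 12 | 1·0+4·3 = 12
Y: 1·1+5·0+4·1+1·1 = 6 | 1·2+4·1 = 6
gcd(1,5,4,1,1,4) = 1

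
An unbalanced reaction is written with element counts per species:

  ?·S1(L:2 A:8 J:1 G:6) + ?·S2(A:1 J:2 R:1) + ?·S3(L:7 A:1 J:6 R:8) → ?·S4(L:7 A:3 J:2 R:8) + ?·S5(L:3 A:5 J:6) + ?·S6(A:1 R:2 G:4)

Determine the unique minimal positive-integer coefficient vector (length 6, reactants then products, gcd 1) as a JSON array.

L: 4·2+4·0+4·7 = 36 | 3·7+5·3+6·0 = 36
A: 4·8+4·1+4·1 = 40 | 3·3+5·5+6·1 = 40
J: 4·1+4·2+4·6 = 36 | 3·2+5·6+6·0 = 36
R: 4·0+4·1+4·8 = 36 | 3·8+5·0+6·2 = 36
G: 4·6+4·0+4·0 = 24 | 3·0+5·0+6·4 = 24
gcd(4,4,4,3,5,6) = 1

Coefficients: [4, 4, 4, 3, 5, 6]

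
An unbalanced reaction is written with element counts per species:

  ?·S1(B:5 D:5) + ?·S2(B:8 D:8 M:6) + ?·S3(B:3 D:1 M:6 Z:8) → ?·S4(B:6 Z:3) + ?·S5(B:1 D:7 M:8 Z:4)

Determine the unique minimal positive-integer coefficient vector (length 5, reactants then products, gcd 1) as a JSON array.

Coefficients: [2, 1, 3, 4, 3]

B: 2·5+1·8+3·3 = 27 | 4·6+3·1 = 27
D: 2·5+1·8+3·1 = 21 | 4·0+3·7 = 21
M: 2·0+1·6+3·6 = 24 | 4·0+3·8 = 24
Z: 2·0+1·0+3·8 = 24 | 4·3+3·4 = 24
gcd(2,1,3,4,3) = 1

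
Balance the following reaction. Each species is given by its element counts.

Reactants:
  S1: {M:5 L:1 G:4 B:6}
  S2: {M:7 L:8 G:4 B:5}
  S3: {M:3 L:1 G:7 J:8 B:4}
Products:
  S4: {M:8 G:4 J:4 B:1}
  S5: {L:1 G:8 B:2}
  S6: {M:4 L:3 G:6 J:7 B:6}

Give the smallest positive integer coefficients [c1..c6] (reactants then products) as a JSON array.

Coefficients: [1, 1, 4, 1, 1, 4]

M: 1·5+1·7+4·3 = 24 | 1·8+1·0+4·4 = 24
L: 1·1+1·8+4·1 = 13 | 1·0+1·1+4·3 = 13
G: 1·4+1·4+4·7 = 36 | 1·4+1·8+4·6 = 36
J: 1·0+1·0+4·8 = 32 | 1·4+1·0+4·7 = 32
B: 1·6+1·5+4·4 = 27 | 1·1+1·2+4·6 = 27
gcd(1,1,4,1,1,4) = 1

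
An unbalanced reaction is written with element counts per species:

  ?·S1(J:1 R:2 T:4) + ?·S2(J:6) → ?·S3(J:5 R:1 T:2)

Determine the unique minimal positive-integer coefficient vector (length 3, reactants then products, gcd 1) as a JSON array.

J: 2·1+3·6 = 20 | 4·5 = 20
R: 2·2+3·0 = 4 | 4·1 = 4
T: 2·4+3·0 = 8 | 4·2 = 8
gcd(2,3,4) = 1

Coefficients: [2, 3, 4]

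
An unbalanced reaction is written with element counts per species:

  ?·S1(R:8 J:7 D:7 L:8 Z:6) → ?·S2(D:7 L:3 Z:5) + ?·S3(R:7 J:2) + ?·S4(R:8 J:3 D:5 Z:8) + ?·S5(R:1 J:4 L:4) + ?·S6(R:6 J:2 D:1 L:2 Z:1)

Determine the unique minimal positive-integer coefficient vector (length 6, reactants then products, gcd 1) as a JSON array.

R: 5·8 = 40 | 4·0+2·7+1·8+6·1+2·6 = 40
J: 5·7 = 35 | 4·0+2·2+1·3+6·4+2·2 = 35
D: 5·7 = 35 | 4·7+2·0+1·5+6·0+2·1 = 35
L: 5·8 = 40 | 4·3+2·0+1·0+6·4+2·2 = 40
Z: 5·6 = 30 | 4·5+2·0+1·8+6·0+2·1 = 30
gcd(5,4,2,1,6,2) = 1

Coefficients: [5, 4, 2, 1, 6, 2]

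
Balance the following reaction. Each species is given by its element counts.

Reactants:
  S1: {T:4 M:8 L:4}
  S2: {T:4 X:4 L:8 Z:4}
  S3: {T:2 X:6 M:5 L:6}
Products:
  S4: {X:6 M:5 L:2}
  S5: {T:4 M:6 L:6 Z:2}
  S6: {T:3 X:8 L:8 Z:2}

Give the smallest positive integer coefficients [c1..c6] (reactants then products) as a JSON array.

T: 2·4+6·4+5·2 = 42 | 1·0+6·4+6·3 = 42
X: 2·0+6·4+5·6 = 54 | 1·6+6·0+6·8 = 54
M: 2·8+6·0+5·5 = 41 | 1·5+6·6+6·0 = 41
L: 2·4+6·8+5·6 = 86 | 1·2+6·6+6·8 = 86
Z: 2·0+6·4+5·0 = 24 | 1·0+6·2+6·2 = 24
gcd(2,6,5,1,6,6) = 1

Coefficients: [2, 6, 5, 1, 6, 6]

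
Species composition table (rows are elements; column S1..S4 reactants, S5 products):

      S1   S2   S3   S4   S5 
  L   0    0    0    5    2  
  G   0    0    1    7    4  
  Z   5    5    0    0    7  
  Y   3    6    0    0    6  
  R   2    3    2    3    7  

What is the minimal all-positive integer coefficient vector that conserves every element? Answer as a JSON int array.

L: 4·0+3·0+6·0+2·5 = 10 | 5·2 = 10
G: 4·0+3·0+6·1+2·7 = 20 | 5·4 = 20
Z: 4·5+3·5+6·0+2·0 = 35 | 5·7 = 35
Y: 4·3+3·6+6·0+2·0 = 30 | 5·6 = 30
R: 4·2+3·3+6·2+2·3 = 35 | 5·7 = 35
gcd(4,3,6,2,5) = 1

Coefficients: [4, 3, 6, 2, 5]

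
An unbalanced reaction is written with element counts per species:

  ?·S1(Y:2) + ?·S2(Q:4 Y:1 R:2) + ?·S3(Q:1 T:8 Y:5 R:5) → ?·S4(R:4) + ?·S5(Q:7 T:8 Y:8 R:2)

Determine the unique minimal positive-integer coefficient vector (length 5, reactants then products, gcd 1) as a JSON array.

Q: 3·0+6·4+4·1 = 28 | 6·0+4·7 = 28
T: 3·0+6·0+4·8 = 32 | 6·0+4·8 = 32
Y: 3·2+6·1+4·5 = 32 | 6·0+4·8 = 32
R: 3·0+6·2+4·5 = 32 | 6·4+4·2 = 32
gcd(3,6,4,6,4) = 1

Coefficients: [3, 6, 4, 6, 4]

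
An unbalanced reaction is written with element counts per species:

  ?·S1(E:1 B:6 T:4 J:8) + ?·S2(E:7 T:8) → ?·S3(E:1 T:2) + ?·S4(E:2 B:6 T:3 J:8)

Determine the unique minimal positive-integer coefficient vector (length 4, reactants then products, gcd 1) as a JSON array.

Coefficients: [2, 1, 5, 2]

E: 2·1+1·7 = 9 | 5·1+2·2 = 9
B: 2·6+1·0 = 12 | 5·0+2·6 = 12
T: 2·4+1·8 = 16 | 5·2+2·3 = 16
J: 2·8+1·0 = 16 | 5·0+2·8 = 16
gcd(2,1,5,2) = 1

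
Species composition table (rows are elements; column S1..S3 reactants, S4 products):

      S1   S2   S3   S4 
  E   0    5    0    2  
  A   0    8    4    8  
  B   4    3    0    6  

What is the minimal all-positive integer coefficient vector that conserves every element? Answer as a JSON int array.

E: 6·0+2·5+6·0 = 10 | 5·2 = 10
A: 6·0+2·8+6·4 = 40 | 5·8 = 40
B: 6·4+2·3+6·0 = 30 | 5·6 = 30
gcd(6,2,6,5) = 1

Coefficients: [6, 2, 6, 5]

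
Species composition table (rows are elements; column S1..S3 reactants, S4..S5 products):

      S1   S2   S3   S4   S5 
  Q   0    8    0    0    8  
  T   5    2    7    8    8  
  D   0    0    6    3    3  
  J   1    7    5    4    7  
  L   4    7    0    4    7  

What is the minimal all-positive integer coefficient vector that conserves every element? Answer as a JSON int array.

Q: 5·0+1·8+3·0 = 8 | 5·0+1·8 = 8
T: 5·5+1·2+3·7 = 48 | 5·8+1·8 = 48
D: 5·0+1·0+3·6 = 18 | 5·3+1·3 = 18
J: 5·1+1·7+3·5 = 27 | 5·4+1·7 = 27
L: 5·4+1·7+3·0 = 27 | 5·4+1·7 = 27
gcd(5,1,3,5,1) = 1

Coefficients: [5, 1, 3, 5, 1]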